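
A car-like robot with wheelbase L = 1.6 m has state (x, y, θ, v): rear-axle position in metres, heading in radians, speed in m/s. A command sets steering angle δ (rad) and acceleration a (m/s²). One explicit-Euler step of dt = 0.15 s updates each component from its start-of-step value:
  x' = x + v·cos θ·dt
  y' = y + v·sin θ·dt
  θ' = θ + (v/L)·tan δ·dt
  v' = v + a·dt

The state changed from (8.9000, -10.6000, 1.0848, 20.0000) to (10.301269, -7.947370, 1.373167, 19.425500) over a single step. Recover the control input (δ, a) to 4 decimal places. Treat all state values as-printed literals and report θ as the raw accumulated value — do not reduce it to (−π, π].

δ = 0.1526, a = -3.8300

a = (v'−v)/dt = (-0.574500)/0.15 = -3.8300
Δθ = θ'−θ = 0.288367;  (v·dt/L) = 20.0000·0.15/1.6 = 1.875000
tan δ = Δθ·L/(v·dt) = 0.153796  →  δ = 0.1526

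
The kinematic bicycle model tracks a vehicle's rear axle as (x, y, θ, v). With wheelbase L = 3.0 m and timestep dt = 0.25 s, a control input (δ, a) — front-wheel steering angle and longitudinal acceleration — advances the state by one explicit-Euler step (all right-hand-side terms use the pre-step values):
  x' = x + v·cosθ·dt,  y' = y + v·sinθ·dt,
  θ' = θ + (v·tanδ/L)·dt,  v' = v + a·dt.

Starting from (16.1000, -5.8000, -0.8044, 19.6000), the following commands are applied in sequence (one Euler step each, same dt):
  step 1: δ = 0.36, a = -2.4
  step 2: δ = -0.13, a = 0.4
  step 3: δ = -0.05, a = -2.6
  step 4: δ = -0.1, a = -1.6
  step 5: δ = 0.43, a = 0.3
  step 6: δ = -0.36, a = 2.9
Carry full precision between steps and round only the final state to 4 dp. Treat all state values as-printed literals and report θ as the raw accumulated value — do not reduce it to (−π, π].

after step 1 (δ=0.36, a=-2.4): (19.498364, -9.330032, -0.189609, 19.000000)
after step 2 (δ=-0.13, a=0.4): (24.163234, -10.225286, -0.396609, 19.100000)
after step 3 (δ=-0.05, a=-2.6): (28.567580, -12.069836, -0.476259, 18.450000)
after step 4 (δ=-0.1, a=-1.6): (32.666783, -14.184473, -0.630524, 18.050000)
after step 5 (δ=0.43, a=0.3): (36.311615, -16.844898, 0.059319, 18.125000)
after step 6 (δ=-0.36, a=2.9): (40.834895, -16.576267, -0.509206, 18.850000)

(40.8349, -16.5763, -0.5092, 18.8500)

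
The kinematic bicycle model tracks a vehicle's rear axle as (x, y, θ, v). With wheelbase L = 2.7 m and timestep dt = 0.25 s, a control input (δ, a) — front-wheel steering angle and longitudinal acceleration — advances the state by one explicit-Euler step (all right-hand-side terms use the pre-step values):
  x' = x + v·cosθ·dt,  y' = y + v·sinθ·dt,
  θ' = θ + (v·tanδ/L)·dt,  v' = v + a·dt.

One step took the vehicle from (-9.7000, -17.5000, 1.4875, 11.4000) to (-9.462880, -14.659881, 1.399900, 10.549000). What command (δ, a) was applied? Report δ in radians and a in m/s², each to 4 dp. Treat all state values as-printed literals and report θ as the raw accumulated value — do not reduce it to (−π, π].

a = (v'−v)/dt = (-0.851000)/0.25 = -3.4040
Δθ = θ'−θ = -0.087600;  (v·dt/L) = 11.4000·0.25/2.7 = 1.055556
tan δ = Δθ·L/(v·dt) = -0.082989  →  δ = -0.0828

δ = -0.0828, a = -3.4040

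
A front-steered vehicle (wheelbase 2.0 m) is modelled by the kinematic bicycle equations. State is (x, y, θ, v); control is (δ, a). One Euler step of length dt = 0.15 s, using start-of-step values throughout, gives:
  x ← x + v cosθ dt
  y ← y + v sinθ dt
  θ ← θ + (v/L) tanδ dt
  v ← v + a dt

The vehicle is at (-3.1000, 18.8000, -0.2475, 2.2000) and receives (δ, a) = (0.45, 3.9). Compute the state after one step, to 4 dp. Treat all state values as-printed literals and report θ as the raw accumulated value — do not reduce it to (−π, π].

(-2.7801, 18.7192, -0.1678, 2.7850)

x' = -3.1000 + 2.2000·cos(-0.2475)·0.15 = -2.7801
y' = 18.8000 + 2.2000·sin(-0.2475)·0.15 = 18.7192
θ' = -0.2475 + (2.2000/2.0)·tan(0.45)·0.15 = -0.1678
v' = 2.2000 + 3.9000·0.15 = 2.7850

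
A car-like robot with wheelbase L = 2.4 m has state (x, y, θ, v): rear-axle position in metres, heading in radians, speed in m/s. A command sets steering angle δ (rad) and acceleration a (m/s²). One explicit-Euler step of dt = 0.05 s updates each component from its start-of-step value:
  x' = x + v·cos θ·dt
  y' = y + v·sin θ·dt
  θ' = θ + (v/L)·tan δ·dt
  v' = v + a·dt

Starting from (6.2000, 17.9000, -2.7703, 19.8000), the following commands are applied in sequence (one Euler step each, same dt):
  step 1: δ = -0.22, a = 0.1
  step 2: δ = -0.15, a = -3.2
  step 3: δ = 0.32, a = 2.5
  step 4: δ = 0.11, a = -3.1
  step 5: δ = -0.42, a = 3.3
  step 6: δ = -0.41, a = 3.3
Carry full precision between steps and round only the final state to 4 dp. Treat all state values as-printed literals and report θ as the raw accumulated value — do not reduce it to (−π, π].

(0.5681, 16.1245, -3.1054, 19.9450)

after step 1 (δ=-0.22, a=0.1): (5.277459, 17.540808, -2.862543, 19.805000)
after step 2 (δ=-0.15, a=-3.2): (4.325515, 17.268051, -2.924902, 19.645000)
after step 3 (δ=0.32, a=2.5): (3.366235, 17.056869, -2.789274, 19.770000)
after step 4 (δ=0.11, a=-3.1): (2.438454, 16.715762, -2.743784, 19.615000)
after step 5 (δ=-0.42, a=3.3): (1.534288, 16.335821, -2.926274, 19.780000)
after step 6 (δ=-0.41, a=3.3): (0.568126, 16.124512, -3.105378, 19.945000)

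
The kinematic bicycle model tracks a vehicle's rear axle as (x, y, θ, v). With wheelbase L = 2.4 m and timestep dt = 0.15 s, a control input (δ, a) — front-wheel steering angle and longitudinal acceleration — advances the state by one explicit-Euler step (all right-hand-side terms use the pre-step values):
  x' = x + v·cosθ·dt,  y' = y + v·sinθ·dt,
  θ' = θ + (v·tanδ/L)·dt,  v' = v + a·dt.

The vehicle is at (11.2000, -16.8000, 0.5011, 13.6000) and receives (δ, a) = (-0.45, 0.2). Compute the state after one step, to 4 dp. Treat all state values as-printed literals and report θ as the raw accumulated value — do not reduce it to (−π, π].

x' = 11.2000 + 13.6000·cos(0.5011)·0.15 = 12.9892
y' = -16.8000 + 13.6000·sin(0.5011)·0.15 = -15.8200
θ' = 0.5011 + (13.6000/2.4)·tan(-0.45)·0.15 = 0.0905
v' = 13.6000 + 0.2000·0.15 = 13.6300

(12.9892, -15.8200, 0.0905, 13.6300)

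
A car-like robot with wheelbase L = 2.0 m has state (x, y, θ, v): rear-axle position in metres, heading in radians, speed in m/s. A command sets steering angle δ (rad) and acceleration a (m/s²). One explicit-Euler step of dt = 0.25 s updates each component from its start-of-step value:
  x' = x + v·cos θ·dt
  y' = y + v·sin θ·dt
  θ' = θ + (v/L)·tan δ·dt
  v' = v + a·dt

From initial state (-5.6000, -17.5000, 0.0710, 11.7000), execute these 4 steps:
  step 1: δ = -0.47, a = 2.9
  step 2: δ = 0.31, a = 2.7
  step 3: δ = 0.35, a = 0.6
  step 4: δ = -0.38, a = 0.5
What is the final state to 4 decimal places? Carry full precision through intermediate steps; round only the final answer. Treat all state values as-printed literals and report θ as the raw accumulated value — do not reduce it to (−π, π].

after step 1 (δ=-0.47, a=2.9): (-2.682369, -17.292499, -0.671900, 12.425000)
after step 2 (δ=0.31, a=2.7): (-0.251293, -19.226060, -0.174391, 13.100000)
after step 3 (δ=0.35, a=0.6): (2.974033, -19.794302, 0.423343, 13.250000)
after step 4 (δ=-0.38, a=0.5): (5.994108, -18.433492, -0.238185, 13.375000)

(5.9941, -18.4335, -0.2382, 13.3750)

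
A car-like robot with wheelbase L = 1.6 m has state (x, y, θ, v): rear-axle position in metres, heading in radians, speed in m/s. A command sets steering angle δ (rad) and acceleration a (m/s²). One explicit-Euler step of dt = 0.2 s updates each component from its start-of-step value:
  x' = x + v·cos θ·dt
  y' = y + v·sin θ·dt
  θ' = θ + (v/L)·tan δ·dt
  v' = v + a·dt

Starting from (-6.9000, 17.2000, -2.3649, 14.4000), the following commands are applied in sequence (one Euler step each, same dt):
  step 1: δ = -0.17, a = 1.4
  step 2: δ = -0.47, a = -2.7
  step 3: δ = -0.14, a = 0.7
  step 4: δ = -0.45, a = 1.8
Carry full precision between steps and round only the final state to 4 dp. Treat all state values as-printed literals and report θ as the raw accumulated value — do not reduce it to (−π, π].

after step 1 (δ=-0.17, a=1.4): (-8.954119, 15.181338, -2.673882, 14.680000)
after step 2 (δ=-0.47, a=-2.7): (-11.574801, 13.857661, -3.606000, 14.140000)
after step 3 (δ=-0.14, a=0.7): (-14.103280, 15.124301, -3.855079, 14.280000)
after step 4 (δ=-0.45, a=1.8): (-16.262657, 16.993479, -4.717332, 14.640000)

(-16.2627, 16.9935, -4.7173, 14.6400)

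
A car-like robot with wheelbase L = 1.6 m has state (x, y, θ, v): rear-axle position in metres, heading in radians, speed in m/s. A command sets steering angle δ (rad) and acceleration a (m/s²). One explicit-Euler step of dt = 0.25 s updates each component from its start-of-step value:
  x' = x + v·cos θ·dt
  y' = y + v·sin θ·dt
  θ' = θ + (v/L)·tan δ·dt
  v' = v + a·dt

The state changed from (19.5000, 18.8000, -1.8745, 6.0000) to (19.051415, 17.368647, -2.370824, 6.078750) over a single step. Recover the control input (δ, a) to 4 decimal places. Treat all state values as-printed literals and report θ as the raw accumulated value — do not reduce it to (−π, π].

a = (v'−v)/dt = (0.078750)/0.25 = 0.3150
Δθ = θ'−θ = -0.496324;  (v·dt/L) = 6.0000·0.25/1.6 = 0.937500
tan δ = Δθ·L/(v·dt) = -0.529412  →  δ = -0.4869

δ = -0.4869, a = 0.3150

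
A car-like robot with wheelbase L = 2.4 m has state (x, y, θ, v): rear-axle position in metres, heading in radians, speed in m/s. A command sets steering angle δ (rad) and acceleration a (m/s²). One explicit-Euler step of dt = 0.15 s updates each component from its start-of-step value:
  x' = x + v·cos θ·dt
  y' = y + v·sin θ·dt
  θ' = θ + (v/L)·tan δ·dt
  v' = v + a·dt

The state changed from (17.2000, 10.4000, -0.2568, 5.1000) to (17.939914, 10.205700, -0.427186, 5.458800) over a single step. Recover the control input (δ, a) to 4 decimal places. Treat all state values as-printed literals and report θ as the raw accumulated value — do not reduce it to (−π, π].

a = (v'−v)/dt = (0.358800)/0.15 = 2.3920
Δθ = θ'−θ = -0.170386;  (v·dt/L) = 5.1000·0.15/2.4 = 0.318750
tan δ = Δθ·L/(v·dt) = -0.534544  →  δ = -0.4909

δ = -0.4909, a = 2.3920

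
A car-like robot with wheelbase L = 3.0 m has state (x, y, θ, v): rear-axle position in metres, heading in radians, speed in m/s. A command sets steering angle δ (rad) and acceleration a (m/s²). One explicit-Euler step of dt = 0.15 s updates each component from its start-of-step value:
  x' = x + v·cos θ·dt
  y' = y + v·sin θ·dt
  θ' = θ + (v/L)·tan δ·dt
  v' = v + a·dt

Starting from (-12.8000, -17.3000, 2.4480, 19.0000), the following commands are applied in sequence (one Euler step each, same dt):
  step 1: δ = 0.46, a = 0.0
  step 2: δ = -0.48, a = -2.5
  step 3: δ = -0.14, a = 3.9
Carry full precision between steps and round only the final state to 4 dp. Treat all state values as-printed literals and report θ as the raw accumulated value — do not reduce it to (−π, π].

(-19.8760, -13.0110, 2.2929, 19.2100)

after step 1 (δ=0.46, a=0.0): (-14.991519, -15.477984, 2.918676, 19.000000)
after step 2 (δ=-0.48, a=-2.5): (-17.771002, -14.847921, 2.424096, 18.625000)
after step 3 (δ=-0.14, a=3.9): (-19.875964, -13.011029, 2.292863, 19.210000)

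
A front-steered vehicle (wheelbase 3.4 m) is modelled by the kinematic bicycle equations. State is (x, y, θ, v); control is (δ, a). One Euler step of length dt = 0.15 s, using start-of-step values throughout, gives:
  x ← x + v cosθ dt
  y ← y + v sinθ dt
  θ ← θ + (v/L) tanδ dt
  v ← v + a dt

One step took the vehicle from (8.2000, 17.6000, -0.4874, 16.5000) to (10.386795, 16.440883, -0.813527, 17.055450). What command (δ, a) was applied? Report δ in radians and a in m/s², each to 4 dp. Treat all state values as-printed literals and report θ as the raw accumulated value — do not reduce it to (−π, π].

a = (v'−v)/dt = (0.555450)/0.15 = 3.7030
Δθ = θ'−θ = -0.326127;  (v·dt/L) = 16.5000·0.15/3.4 = 0.727941
tan δ = Δθ·L/(v·dt) = -0.448013  →  δ = -0.4212

δ = -0.4212, a = 3.7030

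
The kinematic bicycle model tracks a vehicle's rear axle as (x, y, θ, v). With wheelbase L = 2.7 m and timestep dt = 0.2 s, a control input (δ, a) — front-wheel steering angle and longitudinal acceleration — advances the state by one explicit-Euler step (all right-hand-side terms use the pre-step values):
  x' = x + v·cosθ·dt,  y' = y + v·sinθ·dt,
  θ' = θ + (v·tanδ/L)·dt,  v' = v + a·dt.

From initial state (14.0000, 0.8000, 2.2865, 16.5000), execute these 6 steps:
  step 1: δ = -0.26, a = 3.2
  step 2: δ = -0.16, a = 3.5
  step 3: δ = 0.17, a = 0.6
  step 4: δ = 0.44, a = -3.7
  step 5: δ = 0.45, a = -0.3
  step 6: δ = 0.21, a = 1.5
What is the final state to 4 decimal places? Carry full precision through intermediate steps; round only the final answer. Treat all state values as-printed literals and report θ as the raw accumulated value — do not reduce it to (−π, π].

(2.0429, 14.7158, 3.4967, 17.4600)

after step 1 (δ=-0.26, a=3.2): (11.834710, 3.290285, 1.961363, 17.140000)
after step 2 (δ=-0.16, a=3.5): (10.529629, 6.460134, 1.756470, 17.840000)
after step 3 (δ=0.17, a=0.6): (9.870943, 9.966808, 1.983312, 17.960000)
after step 4 (δ=0.44, a=-3.7): (8.430857, 13.257494, 2.609624, 17.220000)
after step 5 (δ=0.45, a=-0.3): (5.462782, 15.004397, 3.225788, 17.160000)
after step 6 (δ=0.21, a=1.5): (2.042939, 14.715780, 3.496715, 17.460000)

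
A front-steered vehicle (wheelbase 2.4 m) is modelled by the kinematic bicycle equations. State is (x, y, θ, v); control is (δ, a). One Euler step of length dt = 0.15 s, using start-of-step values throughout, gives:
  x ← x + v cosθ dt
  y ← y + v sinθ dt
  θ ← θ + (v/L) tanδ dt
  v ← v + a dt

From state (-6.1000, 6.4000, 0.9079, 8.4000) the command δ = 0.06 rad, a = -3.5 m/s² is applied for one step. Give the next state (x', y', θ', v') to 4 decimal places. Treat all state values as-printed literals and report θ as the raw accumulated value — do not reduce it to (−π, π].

x' = -6.1000 + 8.4000·cos(0.9079)·0.15 = -5.3246
y' = 6.4000 + 8.4000·sin(0.9079)·0.15 = 7.3931
θ' = 0.9079 + (8.4000/2.4)·tan(0.06)·0.15 = 0.9394
v' = 8.4000 − 3.5000·0.15 = 7.8750

(-5.3246, 7.3931, 0.9394, 7.8750)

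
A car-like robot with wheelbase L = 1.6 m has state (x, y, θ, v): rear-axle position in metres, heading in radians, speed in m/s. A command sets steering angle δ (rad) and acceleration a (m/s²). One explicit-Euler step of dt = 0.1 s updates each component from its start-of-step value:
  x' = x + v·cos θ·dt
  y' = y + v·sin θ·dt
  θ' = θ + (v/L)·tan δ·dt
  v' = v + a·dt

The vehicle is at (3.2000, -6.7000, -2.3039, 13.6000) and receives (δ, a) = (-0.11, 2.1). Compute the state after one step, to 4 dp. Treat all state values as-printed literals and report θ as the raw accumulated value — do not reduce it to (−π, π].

x' = 3.2000 + 13.6000·cos(-2.3039)·0.1 = 2.2899
y' = -6.7000 + 13.6000·sin(-2.3039)·0.1 = -7.7106
θ' = -2.3039 + (13.6000/1.6)·tan(-0.11)·0.1 = -2.3978
v' = 13.6000 + 2.1000·0.1 = 13.8100

(2.2899, -7.7106, -2.3978, 13.8100)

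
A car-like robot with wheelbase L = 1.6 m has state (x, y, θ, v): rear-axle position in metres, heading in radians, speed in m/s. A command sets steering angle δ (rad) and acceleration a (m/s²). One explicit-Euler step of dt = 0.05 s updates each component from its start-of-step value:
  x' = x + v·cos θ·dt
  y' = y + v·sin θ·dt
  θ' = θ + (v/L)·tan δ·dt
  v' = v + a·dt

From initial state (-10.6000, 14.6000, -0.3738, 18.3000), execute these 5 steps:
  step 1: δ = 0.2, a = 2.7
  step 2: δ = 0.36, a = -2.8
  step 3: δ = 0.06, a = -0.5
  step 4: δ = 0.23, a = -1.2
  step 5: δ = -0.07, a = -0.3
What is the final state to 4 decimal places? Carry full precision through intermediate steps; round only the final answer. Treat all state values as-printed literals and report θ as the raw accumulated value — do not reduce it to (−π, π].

after step 1 (δ=0.2, a=2.7): (-9.748184, 14.265883, -0.257875, 18.435000)
after step 2 (δ=0.36, a=-2.8): (-8.856913, 14.030812, -0.041032, 18.295000)
after step 3 (δ=0.06, a=-0.5): (-7.942932, 13.993288, -0.006688, 18.270000)
after step 4 (δ=0.23, a=-1.2): (-7.029453, 13.987179, 0.126994, 18.210000)
after step 5 (δ=-0.07, a=-0.3): (-6.126285, 14.102497, 0.087094, 18.195000)

(-6.1263, 14.1025, 0.0871, 18.1950)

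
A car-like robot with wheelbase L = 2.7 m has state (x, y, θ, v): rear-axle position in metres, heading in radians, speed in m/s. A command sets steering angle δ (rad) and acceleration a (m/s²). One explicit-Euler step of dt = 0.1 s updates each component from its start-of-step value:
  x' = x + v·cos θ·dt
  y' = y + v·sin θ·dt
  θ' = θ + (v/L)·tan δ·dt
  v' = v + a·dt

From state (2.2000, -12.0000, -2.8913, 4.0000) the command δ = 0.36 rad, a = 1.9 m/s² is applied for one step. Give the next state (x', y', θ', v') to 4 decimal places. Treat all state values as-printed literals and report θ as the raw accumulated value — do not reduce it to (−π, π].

(1.8125, -12.0991, -2.8355, 4.1900)

x' = 2.2000 + 4.0000·cos(-2.8913)·0.1 = 1.8125
y' = -12.0000 + 4.0000·sin(-2.8913)·0.1 = -12.0991
θ' = -2.8913 + (4.0000/2.7)·tan(0.36)·0.1 = -2.8355
v' = 4.0000 + 1.9000·0.1 = 4.1900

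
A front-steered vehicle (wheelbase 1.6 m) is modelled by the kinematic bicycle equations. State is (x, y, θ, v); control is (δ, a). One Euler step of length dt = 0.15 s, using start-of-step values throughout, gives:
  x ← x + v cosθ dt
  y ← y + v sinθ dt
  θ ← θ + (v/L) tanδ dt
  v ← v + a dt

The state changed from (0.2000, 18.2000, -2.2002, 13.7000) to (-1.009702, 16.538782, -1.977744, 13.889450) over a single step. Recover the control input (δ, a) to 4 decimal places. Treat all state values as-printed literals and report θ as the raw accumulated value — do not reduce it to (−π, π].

δ = 0.1715, a = 1.2630

a = (v'−v)/dt = (0.189450)/0.15 = 1.2630
Δθ = θ'−θ = 0.222456;  (v·dt/L) = 13.7000·0.15/1.6 = 1.284375
tan δ = Δθ·L/(v·dt) = 0.173202  →  δ = 0.1715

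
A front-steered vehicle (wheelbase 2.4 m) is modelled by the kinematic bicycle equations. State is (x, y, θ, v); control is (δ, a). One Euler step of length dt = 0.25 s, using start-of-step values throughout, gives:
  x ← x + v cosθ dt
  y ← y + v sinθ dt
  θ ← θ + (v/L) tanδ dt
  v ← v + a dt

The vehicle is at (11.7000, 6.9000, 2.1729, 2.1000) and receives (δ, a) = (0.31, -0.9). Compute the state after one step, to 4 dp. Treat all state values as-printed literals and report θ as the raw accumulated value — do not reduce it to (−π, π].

x' = 11.7000 + 2.1000·cos(2.1729)·0.25 = 11.4027
y' = 6.9000 + 2.1000·sin(2.1729)·0.25 = 7.3327
θ' = 2.1729 + (2.1000/2.4)·tan(0.31)·0.25 = 2.2430
v' = 2.1000 − 0.9000·0.25 = 1.8750

(11.4027, 7.3327, 2.2430, 1.8750)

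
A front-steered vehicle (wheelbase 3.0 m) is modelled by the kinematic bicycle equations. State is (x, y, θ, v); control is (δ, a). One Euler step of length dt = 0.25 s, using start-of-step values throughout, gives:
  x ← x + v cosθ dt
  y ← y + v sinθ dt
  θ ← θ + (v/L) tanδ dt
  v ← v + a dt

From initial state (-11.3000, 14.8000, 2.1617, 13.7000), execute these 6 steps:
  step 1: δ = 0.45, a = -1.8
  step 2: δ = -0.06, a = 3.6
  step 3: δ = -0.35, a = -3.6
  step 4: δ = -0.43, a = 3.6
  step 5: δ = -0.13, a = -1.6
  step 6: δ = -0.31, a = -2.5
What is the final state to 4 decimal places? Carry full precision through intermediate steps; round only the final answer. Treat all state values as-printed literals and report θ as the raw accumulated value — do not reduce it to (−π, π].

after step 1 (δ=0.45, a=-1.8): (-13.208108, 17.644249, 2.713188, 13.250000)
after step 2 (δ=-0.06, a=3.6): (-16.221256, 19.020328, 2.646858, 14.150000)
after step 3 (δ=-0.35, a=-3.6): (-19.334591, 20.699926, 2.216429, 13.250000)
after step 4 (δ=-0.43, a=3.6): (-21.327735, 23.345684, 1.710035, 14.150000)
after step 5 (δ=-0.13, a=-1.6): (-21.818701, 26.848948, 1.555874, 13.750000)
after step 6 (δ=-0.31, a=-2.5): (-21.767406, 30.286065, 1.188832, 13.125000)

(-21.7674, 30.2861, 1.1888, 13.1250)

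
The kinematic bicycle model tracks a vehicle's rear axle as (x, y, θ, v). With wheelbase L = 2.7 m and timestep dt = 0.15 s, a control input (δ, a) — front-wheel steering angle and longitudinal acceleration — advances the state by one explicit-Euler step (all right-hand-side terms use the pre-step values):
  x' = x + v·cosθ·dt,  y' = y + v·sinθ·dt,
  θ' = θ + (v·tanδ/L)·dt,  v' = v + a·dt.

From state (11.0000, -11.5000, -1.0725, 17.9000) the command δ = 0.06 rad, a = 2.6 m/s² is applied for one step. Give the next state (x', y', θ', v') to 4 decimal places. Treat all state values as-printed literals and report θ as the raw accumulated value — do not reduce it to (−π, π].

x' = 11.0000 + 17.9000·cos(-1.0725)·0.15 = 12.2832
y' = -11.5000 + 17.9000·sin(-1.0725)·0.15 = -13.8585
θ' = -1.0725 + (17.9000/2.7)·tan(0.06)·0.15 = -1.0128
v' = 17.9000 + 2.6000·0.15 = 18.2900

(12.2832, -13.8585, -1.0128, 18.2900)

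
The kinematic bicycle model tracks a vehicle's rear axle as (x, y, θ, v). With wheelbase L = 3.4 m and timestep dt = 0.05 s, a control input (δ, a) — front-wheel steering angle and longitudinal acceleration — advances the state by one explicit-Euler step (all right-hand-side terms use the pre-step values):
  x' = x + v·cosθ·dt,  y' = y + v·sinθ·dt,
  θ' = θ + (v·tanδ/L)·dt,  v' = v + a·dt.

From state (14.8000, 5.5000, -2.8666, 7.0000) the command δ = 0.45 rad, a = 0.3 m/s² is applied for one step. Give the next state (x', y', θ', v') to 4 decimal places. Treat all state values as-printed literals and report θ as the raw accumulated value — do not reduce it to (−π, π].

x' = 14.8000 + 7.0000·cos(-2.8666)·0.05 = 14.4632
y' = 5.5000 + 7.0000·sin(-2.8666)·0.05 = 5.4050
θ' = -2.8666 + (7.0000/3.4)·tan(0.45)·0.05 = -2.8169
v' = 7.0000 + 0.3000·0.05 = 7.0150

(14.4632, 5.4050, -2.8169, 7.0150)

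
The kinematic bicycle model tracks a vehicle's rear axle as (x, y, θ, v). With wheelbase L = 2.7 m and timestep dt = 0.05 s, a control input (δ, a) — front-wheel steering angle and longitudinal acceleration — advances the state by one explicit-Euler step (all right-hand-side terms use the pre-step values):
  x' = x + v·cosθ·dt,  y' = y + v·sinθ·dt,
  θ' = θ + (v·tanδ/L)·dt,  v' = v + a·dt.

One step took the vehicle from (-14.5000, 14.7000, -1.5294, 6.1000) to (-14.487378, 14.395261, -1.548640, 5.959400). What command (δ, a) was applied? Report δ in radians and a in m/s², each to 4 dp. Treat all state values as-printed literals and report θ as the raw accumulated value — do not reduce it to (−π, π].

a = (v'−v)/dt = (-0.140600)/0.05 = -2.8120
Δθ = θ'−θ = -0.019240;  (v·dt/L) = 6.1000·0.05/2.7 = 0.112963
tan δ = Δθ·L/(v·dt) = -0.170321  →  δ = -0.1687

δ = -0.1687, a = -2.8120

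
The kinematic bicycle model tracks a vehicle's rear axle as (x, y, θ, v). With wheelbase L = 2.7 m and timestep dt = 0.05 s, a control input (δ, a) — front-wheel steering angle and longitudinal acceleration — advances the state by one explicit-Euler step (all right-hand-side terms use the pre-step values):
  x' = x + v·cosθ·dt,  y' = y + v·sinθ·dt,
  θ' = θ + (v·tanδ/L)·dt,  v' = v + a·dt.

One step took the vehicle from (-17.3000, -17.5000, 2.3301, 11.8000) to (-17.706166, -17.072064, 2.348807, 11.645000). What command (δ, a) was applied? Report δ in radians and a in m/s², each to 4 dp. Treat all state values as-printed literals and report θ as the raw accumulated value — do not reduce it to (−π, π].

δ = 0.0854, a = -3.1000

a = (v'−v)/dt = (-0.155000)/0.05 = -3.1000
Δθ = θ'−θ = 0.018707;  (v·dt/L) = 11.8000·0.05/2.7 = 0.218519
tan δ = Δθ·L/(v·dt) = 0.085608  →  δ = 0.0854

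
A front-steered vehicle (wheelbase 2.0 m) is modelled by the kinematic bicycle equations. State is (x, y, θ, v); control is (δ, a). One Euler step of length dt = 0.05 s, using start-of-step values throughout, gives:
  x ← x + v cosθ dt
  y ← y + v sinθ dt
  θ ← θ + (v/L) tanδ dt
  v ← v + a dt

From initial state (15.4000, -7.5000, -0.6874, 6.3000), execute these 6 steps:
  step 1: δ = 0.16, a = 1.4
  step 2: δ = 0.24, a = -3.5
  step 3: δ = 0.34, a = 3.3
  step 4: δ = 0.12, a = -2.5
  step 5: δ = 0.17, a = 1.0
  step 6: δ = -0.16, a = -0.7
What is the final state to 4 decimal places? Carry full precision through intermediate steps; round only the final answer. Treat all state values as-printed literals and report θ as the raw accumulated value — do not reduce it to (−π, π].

(16.9526, -8.5670, -0.5477, 6.2500)

after step 1 (δ=0.16, a=1.4): (15.643463, -7.699877, -0.661983, 6.370000)
after step 2 (δ=0.24, a=-3.5): (15.894688, -7.895653, -0.623012, 6.195000)
after step 3 (δ=0.34, a=3.3): (16.146244, -8.076387, -0.568227, 6.360000)
after step 4 (δ=0.12, a=-2.5): (16.414272, -8.247515, -0.549054, 6.235000)
after step 5 (δ=0.17, a=1.0): (16.680200, -8.410211, -0.522297, 6.285000)
after step 6 (δ=-0.16, a=-0.7): (16.952553, -8.566982, -0.547654, 6.250000)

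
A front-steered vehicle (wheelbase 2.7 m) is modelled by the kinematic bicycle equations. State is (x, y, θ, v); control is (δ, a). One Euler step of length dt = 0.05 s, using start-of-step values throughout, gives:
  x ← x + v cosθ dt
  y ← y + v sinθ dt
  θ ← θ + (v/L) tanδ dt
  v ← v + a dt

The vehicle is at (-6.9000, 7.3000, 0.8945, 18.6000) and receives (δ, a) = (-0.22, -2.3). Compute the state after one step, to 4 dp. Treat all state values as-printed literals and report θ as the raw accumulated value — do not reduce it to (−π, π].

x' = -6.9000 + 18.6000·cos(0.8945)·0.05 = -6.3179
y' = 7.3000 + 18.6000·sin(0.8945)·0.05 = 8.0253
θ' = 0.8945 + (18.6000/2.7)·tan(-0.22)·0.05 = 0.8175
v' = 18.6000 − 2.3000·0.05 = 18.4850

(-6.3179, 8.0253, 0.8175, 18.4850)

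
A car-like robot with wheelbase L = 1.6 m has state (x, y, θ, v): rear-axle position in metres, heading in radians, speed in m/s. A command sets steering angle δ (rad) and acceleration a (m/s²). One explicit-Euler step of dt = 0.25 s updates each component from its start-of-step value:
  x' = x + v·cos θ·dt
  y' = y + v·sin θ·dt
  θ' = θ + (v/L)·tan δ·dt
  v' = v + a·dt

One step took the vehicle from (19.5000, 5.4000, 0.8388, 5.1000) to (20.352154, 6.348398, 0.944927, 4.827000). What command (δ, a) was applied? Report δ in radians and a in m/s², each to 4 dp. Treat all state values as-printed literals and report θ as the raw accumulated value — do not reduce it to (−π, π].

δ = 0.1324, a = -1.0920

a = (v'−v)/dt = (-0.273000)/0.25 = -1.0920
Δθ = θ'−θ = 0.106127;  (v·dt/L) = 5.1000·0.25/1.6 = 0.796875
tan δ = Δθ·L/(v·dt) = 0.133179  →  δ = 0.1324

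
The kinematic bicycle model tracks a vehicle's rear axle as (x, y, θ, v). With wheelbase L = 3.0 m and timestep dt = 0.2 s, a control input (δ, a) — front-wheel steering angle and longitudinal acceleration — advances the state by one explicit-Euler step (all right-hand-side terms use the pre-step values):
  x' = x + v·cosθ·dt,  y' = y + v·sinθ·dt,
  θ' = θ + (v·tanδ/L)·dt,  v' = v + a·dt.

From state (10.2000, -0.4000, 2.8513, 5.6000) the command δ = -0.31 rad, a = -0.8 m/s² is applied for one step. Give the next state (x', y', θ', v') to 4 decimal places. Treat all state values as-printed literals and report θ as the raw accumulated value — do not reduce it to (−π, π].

(9.1269, -0.0794, 2.7317, 5.4400)

x' = 10.2000 + 5.6000·cos(2.8513)·0.2 = 9.1269
y' = -0.4000 + 5.6000·sin(2.8513)·0.2 = -0.0794
θ' = 2.8513 + (5.6000/3.0)·tan(-0.31)·0.2 = 2.7317
v' = 5.6000 − 0.8000·0.2 = 5.4400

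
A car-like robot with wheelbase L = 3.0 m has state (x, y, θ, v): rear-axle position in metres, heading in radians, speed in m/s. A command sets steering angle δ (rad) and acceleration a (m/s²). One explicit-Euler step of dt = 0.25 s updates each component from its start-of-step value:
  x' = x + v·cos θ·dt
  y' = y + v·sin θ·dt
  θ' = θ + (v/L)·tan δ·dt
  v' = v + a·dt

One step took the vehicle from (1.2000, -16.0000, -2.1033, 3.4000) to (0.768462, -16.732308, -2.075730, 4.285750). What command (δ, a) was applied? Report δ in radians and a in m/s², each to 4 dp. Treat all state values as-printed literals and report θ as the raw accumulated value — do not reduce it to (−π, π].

δ = 0.0970, a = 3.5430

a = (v'−v)/dt = (0.885750)/0.25 = 3.5430
Δθ = θ'−θ = 0.027570;  (v·dt/L) = 3.4000·0.25/3.0 = 0.283333
tan δ = Δθ·L/(v·dt) = 0.097306  →  δ = 0.0970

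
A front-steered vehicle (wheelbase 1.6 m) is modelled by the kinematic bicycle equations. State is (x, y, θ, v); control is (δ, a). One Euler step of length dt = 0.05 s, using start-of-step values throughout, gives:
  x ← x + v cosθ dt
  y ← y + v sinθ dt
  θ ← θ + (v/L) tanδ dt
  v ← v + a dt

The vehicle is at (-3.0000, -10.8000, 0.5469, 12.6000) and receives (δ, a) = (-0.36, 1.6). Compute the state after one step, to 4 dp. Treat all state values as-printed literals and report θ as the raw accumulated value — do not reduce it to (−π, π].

(-2.4619, -10.4724, 0.3987, 12.6800)

x' = -3.0000 + 12.6000·cos(0.5469)·0.05 = -2.4619
y' = -10.8000 + 12.6000·sin(0.5469)·0.05 = -10.4724
θ' = 0.5469 + (12.6000/1.6)·tan(-0.36)·0.05 = 0.3987
v' = 12.6000 + 1.6000·0.05 = 12.6800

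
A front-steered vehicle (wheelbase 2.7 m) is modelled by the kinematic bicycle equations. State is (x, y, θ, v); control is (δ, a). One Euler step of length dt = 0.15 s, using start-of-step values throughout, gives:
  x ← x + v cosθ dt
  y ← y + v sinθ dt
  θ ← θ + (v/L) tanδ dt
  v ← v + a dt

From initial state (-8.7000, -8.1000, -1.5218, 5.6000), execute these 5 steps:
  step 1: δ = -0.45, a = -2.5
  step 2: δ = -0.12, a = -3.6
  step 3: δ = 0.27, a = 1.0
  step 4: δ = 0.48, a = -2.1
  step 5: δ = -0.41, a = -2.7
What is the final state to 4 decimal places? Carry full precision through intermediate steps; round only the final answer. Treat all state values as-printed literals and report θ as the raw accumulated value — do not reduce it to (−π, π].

after step 1 (δ=-0.45, a=-2.5): (-8.658860, -8.938992, -1.672084, 5.225000)
after step 2 (δ=-0.12, a=-3.6): (-8.738108, -9.718725, -1.707085, 4.685000)
after step 3 (δ=0.27, a=1.0): (-8.833589, -10.414958, -1.635051, 4.835000)
after step 4 (δ=0.48, a=-2.1): (-8.880158, -11.138712, -1.495209, 4.520000)
after step 5 (δ=-0.41, a=-2.7): (-8.828959, -11.814776, -1.604350, 4.115000)

(-8.8290, -11.8148, -1.6044, 4.1150)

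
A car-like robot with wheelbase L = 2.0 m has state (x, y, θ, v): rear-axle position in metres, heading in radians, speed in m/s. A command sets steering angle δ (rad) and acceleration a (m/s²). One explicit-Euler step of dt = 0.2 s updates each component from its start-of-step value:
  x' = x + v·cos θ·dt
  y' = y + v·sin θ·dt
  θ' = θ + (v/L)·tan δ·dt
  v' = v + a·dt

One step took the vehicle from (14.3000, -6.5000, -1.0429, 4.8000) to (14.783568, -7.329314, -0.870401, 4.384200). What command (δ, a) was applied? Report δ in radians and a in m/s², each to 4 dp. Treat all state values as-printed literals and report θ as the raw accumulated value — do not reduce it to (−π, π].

δ = 0.3450, a = -2.0790

a = (v'−v)/dt = (-0.415800)/0.2 = -2.0790
Δθ = θ'−θ = 0.172499;  (v·dt/L) = 4.8000·0.2/2.0 = 0.480000
tan δ = Δθ·L/(v·dt) = 0.359373  →  δ = 0.3450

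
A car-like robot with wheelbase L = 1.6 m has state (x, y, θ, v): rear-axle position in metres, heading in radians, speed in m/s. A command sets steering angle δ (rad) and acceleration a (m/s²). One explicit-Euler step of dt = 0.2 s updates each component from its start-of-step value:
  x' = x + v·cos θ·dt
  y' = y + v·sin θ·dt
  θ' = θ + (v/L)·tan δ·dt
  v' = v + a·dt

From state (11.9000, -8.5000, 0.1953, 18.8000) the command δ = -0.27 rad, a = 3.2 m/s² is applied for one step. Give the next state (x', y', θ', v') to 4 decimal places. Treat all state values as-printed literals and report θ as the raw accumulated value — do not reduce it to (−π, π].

x' = 11.9000 + 18.8000·cos(0.1953)·0.2 = 15.5885
y' = -8.5000 + 18.8000·sin(0.1953)·0.2 = -7.7703
θ' = 0.1953 + (18.8000/1.6)·tan(-0.27)·0.2 = -0.4551
v' = 18.8000 + 3.2000·0.2 = 19.4400

(15.5885, -7.7703, -0.4551, 19.4400)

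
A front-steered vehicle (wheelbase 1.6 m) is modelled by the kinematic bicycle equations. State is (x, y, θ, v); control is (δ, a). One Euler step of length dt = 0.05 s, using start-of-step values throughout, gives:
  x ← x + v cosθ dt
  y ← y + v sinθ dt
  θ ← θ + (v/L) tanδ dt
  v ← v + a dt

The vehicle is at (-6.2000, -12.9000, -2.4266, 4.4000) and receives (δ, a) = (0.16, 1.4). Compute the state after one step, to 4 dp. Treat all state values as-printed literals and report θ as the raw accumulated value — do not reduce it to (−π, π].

x' = -6.2000 + 4.4000·cos(-2.4266)·0.05 = -6.3661
y' = -12.9000 + 4.4000·sin(-2.4266)·0.05 = -13.0442
θ' = -2.4266 + (4.4000/1.6)·tan(0.16)·0.05 = -2.4044
v' = 4.4000 + 1.4000·0.05 = 4.4700

(-6.3661, -13.0442, -2.4044, 4.4700)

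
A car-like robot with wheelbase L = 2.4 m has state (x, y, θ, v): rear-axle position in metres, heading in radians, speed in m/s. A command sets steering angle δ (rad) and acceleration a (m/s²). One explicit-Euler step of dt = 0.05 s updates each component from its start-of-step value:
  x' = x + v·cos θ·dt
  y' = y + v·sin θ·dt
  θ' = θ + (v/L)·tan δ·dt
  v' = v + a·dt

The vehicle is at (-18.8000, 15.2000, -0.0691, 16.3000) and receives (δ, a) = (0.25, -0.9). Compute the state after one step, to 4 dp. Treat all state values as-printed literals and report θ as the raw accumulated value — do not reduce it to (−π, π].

(-17.9869, 15.1437, 0.0176, 16.2550)

x' = -18.8000 + 16.3000·cos(-0.0691)·0.05 = -17.9869
y' = 15.2000 + 16.3000·sin(-0.0691)·0.05 = 15.1437
θ' = -0.0691 + (16.3000/2.4)·tan(0.25)·0.05 = 0.0176
v' = 16.3000 − 0.9000·0.05 = 16.2550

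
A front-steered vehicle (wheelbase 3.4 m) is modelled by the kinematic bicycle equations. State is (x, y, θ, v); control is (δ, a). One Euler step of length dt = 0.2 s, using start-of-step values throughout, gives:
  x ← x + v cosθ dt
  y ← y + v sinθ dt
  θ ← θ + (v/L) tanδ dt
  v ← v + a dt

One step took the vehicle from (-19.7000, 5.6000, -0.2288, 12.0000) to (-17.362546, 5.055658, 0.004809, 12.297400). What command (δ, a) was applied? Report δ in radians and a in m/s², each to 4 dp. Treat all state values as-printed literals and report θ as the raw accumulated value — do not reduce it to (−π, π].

a = (v'−v)/dt = (0.297400)/0.2 = 1.4870
Δθ = θ'−θ = 0.233609;  (v·dt/L) = 12.0000·0.2/3.4 = 0.705882
tan δ = Δθ·L/(v·dt) = 0.330946  →  δ = 0.3196

δ = 0.3196, a = 1.4870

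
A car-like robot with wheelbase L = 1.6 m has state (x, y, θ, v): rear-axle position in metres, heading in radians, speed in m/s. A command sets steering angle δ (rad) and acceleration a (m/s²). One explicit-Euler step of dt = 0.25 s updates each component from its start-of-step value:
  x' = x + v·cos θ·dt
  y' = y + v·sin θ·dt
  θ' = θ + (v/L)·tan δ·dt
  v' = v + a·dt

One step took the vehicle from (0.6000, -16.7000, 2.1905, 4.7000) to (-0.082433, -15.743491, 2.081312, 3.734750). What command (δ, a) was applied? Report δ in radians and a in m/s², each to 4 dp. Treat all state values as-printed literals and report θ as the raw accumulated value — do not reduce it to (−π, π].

a = (v'−v)/dt = (-0.965250)/0.25 = -3.8610
Δθ = θ'−θ = -0.109188;  (v·dt/L) = 4.7000·0.25/1.6 = 0.734375
tan δ = Δθ·L/(v·dt) = -0.148682  →  δ = -0.1476

δ = -0.1476, a = -3.8610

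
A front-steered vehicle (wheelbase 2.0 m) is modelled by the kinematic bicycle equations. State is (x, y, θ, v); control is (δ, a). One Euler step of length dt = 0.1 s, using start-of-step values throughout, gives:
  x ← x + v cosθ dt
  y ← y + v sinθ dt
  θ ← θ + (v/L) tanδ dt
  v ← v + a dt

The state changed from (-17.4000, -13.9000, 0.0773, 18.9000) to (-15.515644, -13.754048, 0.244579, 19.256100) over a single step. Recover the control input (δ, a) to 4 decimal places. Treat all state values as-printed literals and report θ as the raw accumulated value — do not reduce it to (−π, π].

δ = 0.1752, a = 3.5610

a = (v'−v)/dt = (0.356100)/0.1 = 3.5610
Δθ = θ'−θ = 0.167279;  (v·dt/L) = 18.9000·0.1/2.0 = 0.945000
tan δ = Δθ·L/(v·dt) = 0.177015  →  δ = 0.1752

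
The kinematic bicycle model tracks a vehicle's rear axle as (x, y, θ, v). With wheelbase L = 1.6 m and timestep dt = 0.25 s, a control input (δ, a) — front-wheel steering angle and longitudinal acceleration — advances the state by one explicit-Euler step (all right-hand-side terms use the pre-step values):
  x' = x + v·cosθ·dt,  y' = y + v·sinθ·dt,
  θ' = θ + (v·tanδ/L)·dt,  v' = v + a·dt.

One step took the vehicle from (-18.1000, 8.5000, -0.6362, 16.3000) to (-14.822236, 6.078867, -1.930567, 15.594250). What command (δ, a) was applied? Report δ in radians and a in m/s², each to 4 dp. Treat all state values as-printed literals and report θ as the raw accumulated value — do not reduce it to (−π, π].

δ = -0.4702, a = -2.8230

a = (v'−v)/dt = (-0.705750)/0.25 = -2.8230
Δθ = θ'−θ = -1.294367;  (v·dt/L) = 16.3000·0.25/1.6 = 2.546875
tan δ = Δθ·L/(v·dt) = -0.508218  →  δ = -0.4702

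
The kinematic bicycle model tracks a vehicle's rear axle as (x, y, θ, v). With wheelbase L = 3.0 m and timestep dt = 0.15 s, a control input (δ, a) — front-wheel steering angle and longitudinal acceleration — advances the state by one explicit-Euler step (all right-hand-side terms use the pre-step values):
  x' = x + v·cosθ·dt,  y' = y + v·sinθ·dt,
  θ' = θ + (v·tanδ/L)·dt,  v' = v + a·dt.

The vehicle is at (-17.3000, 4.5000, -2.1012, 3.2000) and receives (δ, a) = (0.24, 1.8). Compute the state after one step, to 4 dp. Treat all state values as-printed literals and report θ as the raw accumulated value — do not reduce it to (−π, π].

(-17.5428, 4.0860, -2.0620, 3.4700)

x' = -17.3000 + 3.2000·cos(-2.1012)·0.15 = -17.5428
y' = 4.5000 + 3.2000·sin(-2.1012)·0.15 = 4.0860
θ' = -2.1012 + (3.2000/3.0)·tan(0.24)·0.15 = -2.0620
v' = 3.2000 + 1.8000·0.15 = 3.4700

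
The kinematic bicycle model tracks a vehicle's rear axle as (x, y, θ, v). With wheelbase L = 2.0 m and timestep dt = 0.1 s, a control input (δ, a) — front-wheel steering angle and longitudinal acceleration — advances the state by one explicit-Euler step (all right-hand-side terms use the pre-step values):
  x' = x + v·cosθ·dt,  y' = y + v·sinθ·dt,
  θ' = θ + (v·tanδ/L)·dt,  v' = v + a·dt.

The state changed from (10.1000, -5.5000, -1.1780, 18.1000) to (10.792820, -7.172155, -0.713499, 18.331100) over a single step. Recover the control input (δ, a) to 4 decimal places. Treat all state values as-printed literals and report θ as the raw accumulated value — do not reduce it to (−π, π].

δ = 0.4742, a = 2.3110

a = (v'−v)/dt = (0.231100)/0.1 = 2.3110
Δθ = θ'−θ = 0.464501;  (v·dt/L) = 18.1000·0.1/2.0 = 0.905000
tan δ = Δθ·L/(v·dt) = 0.513261  →  δ = 0.4742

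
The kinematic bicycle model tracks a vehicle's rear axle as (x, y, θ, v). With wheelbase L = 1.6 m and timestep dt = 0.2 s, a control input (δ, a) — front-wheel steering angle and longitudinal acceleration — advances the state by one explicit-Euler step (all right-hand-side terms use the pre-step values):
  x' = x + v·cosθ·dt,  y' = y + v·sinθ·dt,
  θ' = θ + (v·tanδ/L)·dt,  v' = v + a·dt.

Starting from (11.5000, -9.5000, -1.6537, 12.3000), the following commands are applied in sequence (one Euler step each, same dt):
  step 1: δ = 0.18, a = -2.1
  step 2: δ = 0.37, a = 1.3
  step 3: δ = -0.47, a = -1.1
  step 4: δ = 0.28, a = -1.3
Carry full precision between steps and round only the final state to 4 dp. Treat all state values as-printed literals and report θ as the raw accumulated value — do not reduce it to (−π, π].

(13.4610, -18.4039, -1.1403, 11.6600)

after step 1 (δ=0.18, a=-2.1): (11.296291, -11.951551, -1.373922, 11.880000)
after step 2 (δ=0.37, a=1.3): (11.761048, -14.281653, -0.797945, 12.140000)
after step 3 (δ=-0.47, a=-1.1): (13.456228, -16.019914, -1.568783, 11.920000)
after step 4 (δ=0.28, a=-1.3): (13.461027, -18.403909, -1.140327, 11.660000)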